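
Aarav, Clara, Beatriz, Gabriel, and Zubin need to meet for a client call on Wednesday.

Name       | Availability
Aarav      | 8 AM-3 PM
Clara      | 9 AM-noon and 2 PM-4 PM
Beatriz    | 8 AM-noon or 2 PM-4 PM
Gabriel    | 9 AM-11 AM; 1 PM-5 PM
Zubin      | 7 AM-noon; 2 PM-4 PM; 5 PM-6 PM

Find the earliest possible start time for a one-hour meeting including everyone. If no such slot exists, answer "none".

09:00

Aarav ∩ Clara: 09:00-12:00, 14:00-15:00.
Aarav ∩ Clara ∩ Beatriz: 09:00-12:00, 14:00-15:00.
Aarav ∩ Clara ∩ Beatriz ∩ Gabriel: 09:00-11:00, 14:00-15:00.
Aarav ∩ Clara ∩ Beatriz ∩ Gabriel ∩ Zubin: 09:00-11:00, 14:00-15:00.
Those are the intersection windows.
The first common window of at least 60 minutes is 09:00-11:00, so the earliest start is 09:00.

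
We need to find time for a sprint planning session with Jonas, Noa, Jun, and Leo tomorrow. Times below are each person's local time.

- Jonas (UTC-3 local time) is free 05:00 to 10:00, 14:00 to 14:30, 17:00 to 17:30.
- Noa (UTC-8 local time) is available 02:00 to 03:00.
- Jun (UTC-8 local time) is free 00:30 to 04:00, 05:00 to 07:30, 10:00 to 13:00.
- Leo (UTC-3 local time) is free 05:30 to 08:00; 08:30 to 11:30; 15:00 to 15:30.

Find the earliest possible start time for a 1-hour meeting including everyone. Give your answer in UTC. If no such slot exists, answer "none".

Jonas in UTC: 08:00-13:00, 17:00-17:30, 20:00-20:30 (add 3h to convert from UTC-3).
Noa in UTC: 10:00-11:00 (add 8h to convert from UTC-8).
Jun in UTC: 08:30-12:00, 13:00-15:30, 18:00-21:00 (add 8h to convert from UTC-8).
Leo in UTC: 08:30-11:00, 11:30-14:30, 18:00-18:30 (add 3h to convert from UTC-3).
Jonas ∩ Noa: 10:00-11:00.
Jonas ∩ Noa ∩ Jun: 10:00-11:00.
Jonas ∩ Noa ∩ Jun ∩ Leo: 10:00-11:00.
Those are the intersection windows.
The first common window of at least 60 minutes is 10:00-11:00, so the earliest start is 10:00.

10:00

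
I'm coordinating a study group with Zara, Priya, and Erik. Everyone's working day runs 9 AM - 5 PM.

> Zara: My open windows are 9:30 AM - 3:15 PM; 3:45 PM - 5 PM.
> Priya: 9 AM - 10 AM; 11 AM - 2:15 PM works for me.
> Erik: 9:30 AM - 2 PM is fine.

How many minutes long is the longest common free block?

180

Zara ∩ Priya: 09:30-10:00, 11:00-14:15.
Zara ∩ Priya ∩ Erik: 09:30-10:00, 11:00-14:00.
The longest is 11:00-14:00 at 180 minutes.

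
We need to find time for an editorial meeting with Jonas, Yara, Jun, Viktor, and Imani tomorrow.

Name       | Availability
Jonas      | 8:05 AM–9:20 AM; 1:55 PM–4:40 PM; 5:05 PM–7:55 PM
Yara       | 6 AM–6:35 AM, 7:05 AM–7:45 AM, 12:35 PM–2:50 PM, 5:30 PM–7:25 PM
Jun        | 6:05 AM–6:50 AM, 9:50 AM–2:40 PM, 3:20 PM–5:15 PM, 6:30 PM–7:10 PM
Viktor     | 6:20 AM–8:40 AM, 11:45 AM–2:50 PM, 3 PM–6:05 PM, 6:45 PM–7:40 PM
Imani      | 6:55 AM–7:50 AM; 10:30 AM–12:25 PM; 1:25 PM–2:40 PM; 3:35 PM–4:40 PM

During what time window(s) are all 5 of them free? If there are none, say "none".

13:55-14:40

Jonas ∩ Yara: 13:55-14:50, 17:30-19:25.
Jonas ∩ Yara ∩ Jun: 13:55-14:40, 18:30-19:10.
Jonas ∩ Yara ∩ Jun ∩ Viktor: 13:55-14:40, 18:45-19:10.
Jonas ∩ Yara ∩ Jun ∩ Viktor ∩ Imani: 13:55-14:40.
So the common availability across everyone is 13:55-14:40.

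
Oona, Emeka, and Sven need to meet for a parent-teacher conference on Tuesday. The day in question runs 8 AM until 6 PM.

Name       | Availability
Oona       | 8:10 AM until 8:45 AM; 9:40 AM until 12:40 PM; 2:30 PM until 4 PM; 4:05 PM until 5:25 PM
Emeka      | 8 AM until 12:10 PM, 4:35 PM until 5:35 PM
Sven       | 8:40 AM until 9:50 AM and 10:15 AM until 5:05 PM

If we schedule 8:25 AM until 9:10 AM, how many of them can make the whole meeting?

1

Emeka can make the full 08:25-09:10 slot — that's 1.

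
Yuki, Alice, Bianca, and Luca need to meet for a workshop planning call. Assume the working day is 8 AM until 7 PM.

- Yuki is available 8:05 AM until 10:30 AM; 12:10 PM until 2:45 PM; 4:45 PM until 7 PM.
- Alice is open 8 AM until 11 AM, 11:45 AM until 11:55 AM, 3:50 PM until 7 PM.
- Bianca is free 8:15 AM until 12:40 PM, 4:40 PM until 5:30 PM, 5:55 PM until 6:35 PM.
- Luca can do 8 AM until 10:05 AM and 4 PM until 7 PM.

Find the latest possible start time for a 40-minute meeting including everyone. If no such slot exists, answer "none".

Yuki ∩ Alice: 08:05-10:30, 16:45-19:00.
Yuki ∩ Alice ∩ Bianca: 08:15-10:30, 16:45-17:30, 17:55-18:35.
Yuki ∩ Alice ∩ Bianca ∩ Luca: 08:15-10:05, 16:45-17:30, 17:55-18:35.
So the common availability across everyone is 08:15-10:05, 16:45-17:30, 17:55-18:35.
The last common window of at least 40 minutes is 17:55-18:35; a 40-minute meeting can start as late as 17:55 and still end by 18:35.

17:55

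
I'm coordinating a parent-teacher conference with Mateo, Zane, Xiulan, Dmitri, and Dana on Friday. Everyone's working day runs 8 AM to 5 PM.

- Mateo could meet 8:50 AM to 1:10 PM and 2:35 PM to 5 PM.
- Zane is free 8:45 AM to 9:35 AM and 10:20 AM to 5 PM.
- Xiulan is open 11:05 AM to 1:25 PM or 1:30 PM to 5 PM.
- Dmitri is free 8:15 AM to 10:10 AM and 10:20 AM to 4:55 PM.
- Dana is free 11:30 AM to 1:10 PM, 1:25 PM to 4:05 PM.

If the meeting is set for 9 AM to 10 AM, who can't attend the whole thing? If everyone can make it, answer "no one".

Mateo: free for 09:00-10:00. Zane: not fully free for 09:00-10:00. Xiulan: not fully free for 09:00-10:00. Dmitri: free for 09:00-10:00. Dana: not fully free for 09:00-10:00.

Dana, Xiulan, Zane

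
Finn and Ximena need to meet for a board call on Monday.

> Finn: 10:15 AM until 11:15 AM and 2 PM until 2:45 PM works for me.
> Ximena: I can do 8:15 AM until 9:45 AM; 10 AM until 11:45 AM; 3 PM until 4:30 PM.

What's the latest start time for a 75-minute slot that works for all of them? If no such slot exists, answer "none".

Finn ∩ Ximena: 10:15-11:15.
Those are the intersection windows.
No common window is at least 75 minutes long.

none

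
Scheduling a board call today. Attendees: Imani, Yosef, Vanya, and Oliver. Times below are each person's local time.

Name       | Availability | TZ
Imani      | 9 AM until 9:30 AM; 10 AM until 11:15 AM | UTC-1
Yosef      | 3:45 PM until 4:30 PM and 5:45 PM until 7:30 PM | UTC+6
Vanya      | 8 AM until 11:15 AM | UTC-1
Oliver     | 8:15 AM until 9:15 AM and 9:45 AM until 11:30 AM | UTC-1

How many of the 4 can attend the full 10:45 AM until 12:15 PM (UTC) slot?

2

Imani in UTC: 10:00-10:30, 11:00-12:15 (add 1h to convert from UTC-1).
Yosef in UTC: 09:45-10:30, 11:45-13:30 (subtract 6h to convert from UTC+6).
Vanya in UTC: 09:00-12:15 (add 1h to convert from UTC-1).
Oliver in UTC: 09:15-10:15, 10:45-12:30 (add 1h to convert from UTC-1).
Vanya and Oliver can make the full 10:45-12:15 slot — that's 2.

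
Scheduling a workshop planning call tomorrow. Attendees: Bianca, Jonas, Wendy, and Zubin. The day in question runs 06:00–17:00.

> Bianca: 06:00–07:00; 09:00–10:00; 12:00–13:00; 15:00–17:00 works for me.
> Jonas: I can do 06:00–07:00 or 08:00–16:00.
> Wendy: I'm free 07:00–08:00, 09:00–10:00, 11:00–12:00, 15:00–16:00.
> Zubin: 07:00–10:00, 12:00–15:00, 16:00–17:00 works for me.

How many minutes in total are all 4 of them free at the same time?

60

Bianca ∩ Jonas: 06:00-07:00, 09:00-10:00, 12:00-13:00, 15:00-16:00.
Bianca ∩ Jonas ∩ Wendy: 09:00-10:00, 15:00-16:00.
Bianca ∩ Jonas ∩ Wendy ∩ Zubin: 09:00-10:00.
That's a single block of 60 minutes.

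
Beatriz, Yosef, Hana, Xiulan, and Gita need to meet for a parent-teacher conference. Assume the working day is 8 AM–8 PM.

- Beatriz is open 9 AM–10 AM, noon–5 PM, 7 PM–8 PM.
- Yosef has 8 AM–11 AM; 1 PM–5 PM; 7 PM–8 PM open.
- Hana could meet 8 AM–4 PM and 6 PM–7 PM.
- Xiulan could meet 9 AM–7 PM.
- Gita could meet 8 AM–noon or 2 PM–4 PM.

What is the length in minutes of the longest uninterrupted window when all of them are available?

120

Beatriz ∩ Yosef: 09:00-10:00, 13:00-17:00, 19:00-20:00.
Beatriz ∩ Yosef ∩ Hana: 09:00-10:00, 13:00-16:00.
Beatriz ∩ Yosef ∩ Hana ∩ Xiulan: 09:00-10:00, 13:00-16:00.
Beatriz ∩ Yosef ∩ Hana ∩ Xiulan ∩ Gita: 09:00-10:00, 14:00-16:00.
The longest is 14:00-16:00 at 120 minutes.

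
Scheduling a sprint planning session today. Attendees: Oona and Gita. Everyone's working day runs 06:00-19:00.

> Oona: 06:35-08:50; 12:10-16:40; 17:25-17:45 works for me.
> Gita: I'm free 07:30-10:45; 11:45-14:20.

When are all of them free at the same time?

07:30-08:50, 12:10-14:20

Oona ∩ Gita: 07:30-08:50, 12:10-14:20.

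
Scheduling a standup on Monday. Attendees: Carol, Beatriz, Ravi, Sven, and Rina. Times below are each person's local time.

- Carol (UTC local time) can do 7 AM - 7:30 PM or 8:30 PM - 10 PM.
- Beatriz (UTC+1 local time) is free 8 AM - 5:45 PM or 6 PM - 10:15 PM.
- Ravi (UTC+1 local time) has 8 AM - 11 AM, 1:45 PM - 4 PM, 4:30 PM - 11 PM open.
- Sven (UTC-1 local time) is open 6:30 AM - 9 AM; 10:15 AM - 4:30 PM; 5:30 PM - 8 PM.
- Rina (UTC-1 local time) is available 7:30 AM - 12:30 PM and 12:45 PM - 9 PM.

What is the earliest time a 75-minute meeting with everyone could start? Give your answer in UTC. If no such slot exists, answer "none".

08:30

Carol in UTC: 07:00-19:30, 20:30-22:00.
Beatriz in UTC: 07:00-16:45, 17:00-21:15 (subtract 1h to convert from UTC+1).
Ravi in UTC: 07:00-10:00, 12:45-15:00, 15:30-22:00 (subtract 1h to convert from UTC+1).
Sven in UTC: 07:30-10:00, 11:15-17:30, 18:30-21:00 (add 1h to convert from UTC-1).
Rina in UTC: 08:30-13:30, 13:45-22:00 (add 1h to convert from UTC-1).
Carol ∩ Beatriz: 07:00-16:45, 17:00-19:30, 20:30-21:15.
Carol ∩ Beatriz ∩ Ravi: 07:00-10:00, 12:45-15:00, 15:30-16:45, 17:00-19:30, 20:30-21:15.
Carol ∩ Beatriz ∩ Ravi ∩ Sven: 07:30-10:00, 12:45-15:00, 15:30-16:45, 17:00-17:30, 18:30-19:30, 20:30-21:00.
Carol ∩ Beatriz ∩ Ravi ∩ Sven ∩ Rina: 08:30-10:00, 12:45-13:30, 13:45-15:00, 15:30-16:45, 17:00-17:30, 18:30-19:30, 20:30-21:00.
The first common window of at least 75 minutes is 08:30-10:00, so the earliest start is 08:30.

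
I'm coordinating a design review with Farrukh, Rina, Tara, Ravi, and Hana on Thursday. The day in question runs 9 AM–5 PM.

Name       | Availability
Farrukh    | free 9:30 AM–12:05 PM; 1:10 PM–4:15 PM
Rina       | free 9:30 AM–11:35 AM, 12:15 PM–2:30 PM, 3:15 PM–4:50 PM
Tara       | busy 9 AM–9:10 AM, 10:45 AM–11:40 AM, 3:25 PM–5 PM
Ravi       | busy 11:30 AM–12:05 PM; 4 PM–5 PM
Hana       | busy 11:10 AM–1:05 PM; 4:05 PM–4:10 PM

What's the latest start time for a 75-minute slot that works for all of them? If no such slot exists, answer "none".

13:15

Farrukh free: 09:30-12:05, 13:10-16:15.
Rina free: 09:30-11:35, 12:15-14:30, 15:15-16:50.
Tara free: 09:10-10:45, 11:40-15:25 (invert busy blocks within the working day).
Ravi free: 09:00-11:30, 12:05-16:00 (invert busy blocks within the working day).
Hana free: 09:00-11:10, 13:05-16:05, 16:10-17:00 (invert busy blocks within the working day).
Farrukh ∩ Rina: 09:30-11:35, 13:10-14:30, 15:15-16:15.
Farrukh ∩ Rina ∩ Tara: 09:30-10:45, 13:10-14:30, 15:15-15:25.
Farrukh ∩ Rina ∩ Tara ∩ Ravi: 09:30-10:45, 13:10-14:30, 15:15-15:25.
Farrukh ∩ Rina ∩ Tara ∩ Ravi ∩ Hana: 09:30-10:45, 13:10-14:30, 15:15-15:25.
The last common window of at least 75 minutes is 13:10-14:30; a 75-minute meeting can start as late as 13:15 and still end by 14:30.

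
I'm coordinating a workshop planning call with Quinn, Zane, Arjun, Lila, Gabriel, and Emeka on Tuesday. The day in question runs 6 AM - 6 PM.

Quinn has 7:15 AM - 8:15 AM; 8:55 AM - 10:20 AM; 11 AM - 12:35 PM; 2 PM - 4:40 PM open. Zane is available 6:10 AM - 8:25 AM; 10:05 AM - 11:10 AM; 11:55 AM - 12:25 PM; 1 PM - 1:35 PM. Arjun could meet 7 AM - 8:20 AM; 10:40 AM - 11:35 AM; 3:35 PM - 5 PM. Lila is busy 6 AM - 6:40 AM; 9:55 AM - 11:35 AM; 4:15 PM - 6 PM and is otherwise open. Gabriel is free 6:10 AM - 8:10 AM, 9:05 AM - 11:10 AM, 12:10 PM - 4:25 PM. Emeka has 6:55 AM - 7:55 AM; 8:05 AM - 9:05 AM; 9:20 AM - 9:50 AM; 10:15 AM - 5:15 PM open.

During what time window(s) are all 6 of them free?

Quinn free: 07:15-08:15, 08:55-10:20, 11:00-12:35, 14:00-16:40.
Zane free: 06:10-08:25, 10:05-11:10, 11:55-12:25, 13:00-13:35.
Arjun free: 07:00-08:20, 10:40-11:35, 15:35-17:00.
Lila free: 06:40-09:55, 11:35-16:15 (invert busy blocks within the working day).
Gabriel free: 06:10-08:10, 09:05-11:10, 12:10-16:25.
Emeka free: 06:55-07:55, 08:05-09:05, 09:20-09:50, 10:15-17:15.
Quinn ∩ Zane: 07:15-08:15, 10:05-10:20, 11:00-11:10, 11:55-12:25.
Quinn ∩ Zane ∩ Arjun: 07:15-08:15, 11:00-11:10.
Quinn ∩ Zane ∩ Arjun ∩ Lila: 07:15-08:15.
Quinn ∩ Zane ∩ Arjun ∩ Lila ∩ Gabriel: 07:15-08:10.
Quinn ∩ Zane ∩ Arjun ∩ Lila ∩ Gabriel ∩ Emeka: 07:15-07:55, 08:05-08:10.
So the common availability across everyone is 07:15-07:55, 08:05-08:10.

07:15-07:55, 08:05-08:10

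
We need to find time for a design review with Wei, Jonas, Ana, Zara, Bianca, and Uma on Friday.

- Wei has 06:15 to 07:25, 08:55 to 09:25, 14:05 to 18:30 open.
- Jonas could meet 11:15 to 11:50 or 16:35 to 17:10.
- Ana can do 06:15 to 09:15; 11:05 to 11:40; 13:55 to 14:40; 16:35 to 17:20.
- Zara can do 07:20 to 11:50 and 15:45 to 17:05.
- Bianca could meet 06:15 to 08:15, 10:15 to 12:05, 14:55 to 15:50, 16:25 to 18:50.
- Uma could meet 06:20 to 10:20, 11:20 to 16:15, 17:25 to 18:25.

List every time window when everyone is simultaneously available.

none

Wei ∩ Jonas: 16:35-17:10.
Wei ∩ Jonas ∩ Ana: 16:35-17:10.
Wei ∩ Jonas ∩ Ana ∩ Zara: 16:35-17:05.
Wei ∩ Jonas ∩ Ana ∩ Zara ∩ Bianca: 16:35-17:05.
Wei ∩ Jonas ∩ Ana ∩ Zara ∩ Bianca ∩ Uma: ∅.
There is no time when everyone is free.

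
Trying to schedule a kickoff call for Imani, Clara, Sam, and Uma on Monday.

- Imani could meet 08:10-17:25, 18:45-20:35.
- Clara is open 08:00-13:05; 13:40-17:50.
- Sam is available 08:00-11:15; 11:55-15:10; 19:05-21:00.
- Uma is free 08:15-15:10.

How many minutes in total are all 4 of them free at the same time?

340

Imani ∩ Clara: 08:10-13:05, 13:40-17:25.
Imani ∩ Clara ∩ Sam: 08:10-11:15, 11:55-13:05, 13:40-15:10.
Imani ∩ Clara ∩ Sam ∩ Uma: 08:15-11:15, 11:55-13:05, 13:40-15:10.
Summing the common windows: 180 + 70 + 90 = 340 minutes.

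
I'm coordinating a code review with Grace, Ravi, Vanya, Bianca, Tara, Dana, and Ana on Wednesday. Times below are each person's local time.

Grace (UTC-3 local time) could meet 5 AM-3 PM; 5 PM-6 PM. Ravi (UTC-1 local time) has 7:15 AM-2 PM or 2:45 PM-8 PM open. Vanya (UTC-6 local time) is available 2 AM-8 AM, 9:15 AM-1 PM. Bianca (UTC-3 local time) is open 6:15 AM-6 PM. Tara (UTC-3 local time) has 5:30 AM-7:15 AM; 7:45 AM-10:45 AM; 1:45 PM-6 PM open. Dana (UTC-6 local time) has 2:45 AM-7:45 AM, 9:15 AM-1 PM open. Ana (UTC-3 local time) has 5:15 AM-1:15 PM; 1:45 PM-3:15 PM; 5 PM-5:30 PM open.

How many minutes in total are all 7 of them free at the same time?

315

Grace in UTC: 08:00-18:00, 20:00-21:00 (add 3h to convert from UTC-3).
Ravi in UTC: 08:15-15:00, 15:45-21:00 (add 1h to convert from UTC-1).
Vanya in UTC: 08:00-14:00, 15:15-19:00 (add 6h to convert from UTC-6).
Bianca in UTC: 09:15-21:00 (add 3h to convert from UTC-3).
Tara in UTC: 08:30-10:15, 10:45-13:45, 16:45-21:00 (add 3h to convert from UTC-3).
Dana in UTC: 08:45-13:45, 15:15-19:00 (add 6h to convert from UTC-6).
Ana in UTC: 08:15-16:15, 16:45-18:15, 20:00-20:30 (add 3h to convert from UTC-3).
Grace ∩ Ravi: 08:15-15:00, 15:45-18:00, 20:00-21:00.
Grace ∩ Ravi ∩ Vanya: 08:15-14:00, 15:45-18:00.
Grace ∩ Ravi ∩ Vanya ∩ Bianca: 09:15-14:00, 15:45-18:00.
Grace ∩ Ravi ∩ Vanya ∩ Bianca ∩ Tara: 09:15-10:15, 10:45-13:45, 16:45-18:00.
Grace ∩ Ravi ∩ Vanya ∩ Bianca ∩ Tara ∩ Dana: 09:15-10:15, 10:45-13:45, 16:45-18:00.
Grace ∩ Ravi ∩ Vanya ∩ Bianca ∩ Tara ∩ Dana ∩ Ana: 09:15-10:15, 10:45-13:45, 16:45-18:00.
So the common availability across everyone is 09:15-10:15, 10:45-13:45, 16:45-18:00.
Summing the common windows: 60 + 180 + 75 = 315 minutes.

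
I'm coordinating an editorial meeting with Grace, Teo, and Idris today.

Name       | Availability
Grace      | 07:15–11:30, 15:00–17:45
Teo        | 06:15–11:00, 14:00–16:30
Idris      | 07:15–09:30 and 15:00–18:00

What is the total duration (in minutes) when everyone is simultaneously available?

Grace ∩ Teo: 07:15-11:00, 15:00-16:30.
Grace ∩ Teo ∩ Idris: 07:15-09:30, 15:00-16:30.
Those are the intersection windows.
Summing the common windows: 135 + 90 = 225 minutes.

225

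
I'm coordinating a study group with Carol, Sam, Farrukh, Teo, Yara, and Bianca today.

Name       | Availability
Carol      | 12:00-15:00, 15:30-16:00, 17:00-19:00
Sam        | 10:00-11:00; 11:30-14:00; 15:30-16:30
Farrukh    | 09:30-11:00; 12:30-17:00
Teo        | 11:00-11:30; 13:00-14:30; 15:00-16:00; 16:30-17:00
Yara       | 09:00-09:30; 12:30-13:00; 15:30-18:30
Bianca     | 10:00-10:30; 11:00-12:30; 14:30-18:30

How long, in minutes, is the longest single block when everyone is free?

30

Carol ∩ Sam: 12:00-14:00, 15:30-16:00.
Carol ∩ Sam ∩ Farrukh: 12:30-14:00, 15:30-16:00.
Carol ∩ Sam ∩ Farrukh ∩ Teo: 13:00-14:00, 15:30-16:00.
Carol ∩ Sam ∩ Farrukh ∩ Teo ∩ Yara: 15:30-16:00.
Carol ∩ Sam ∩ Farrukh ∩ Teo ∩ Yara ∩ Bianca: 15:30-16:00.
So the common availability across everyone is 15:30-16:00.
The longest is 15:30-16:00 at 30 minutes.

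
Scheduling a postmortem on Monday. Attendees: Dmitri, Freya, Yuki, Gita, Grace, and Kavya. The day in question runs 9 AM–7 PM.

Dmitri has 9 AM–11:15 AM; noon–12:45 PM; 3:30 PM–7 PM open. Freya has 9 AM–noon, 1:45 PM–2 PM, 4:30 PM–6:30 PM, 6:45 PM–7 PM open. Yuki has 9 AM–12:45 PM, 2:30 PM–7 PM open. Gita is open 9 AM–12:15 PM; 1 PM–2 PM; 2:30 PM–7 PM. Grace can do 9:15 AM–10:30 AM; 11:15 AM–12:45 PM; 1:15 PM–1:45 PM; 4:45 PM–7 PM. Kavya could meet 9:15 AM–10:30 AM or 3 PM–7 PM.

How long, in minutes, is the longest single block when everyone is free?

105

Dmitri ∩ Freya: 09:00-11:15, 16:30-18:30, 18:45-19:00.
Dmitri ∩ Freya ∩ Yuki: 09:00-11:15, 16:30-18:30, 18:45-19:00.
Dmitri ∩ Freya ∩ Yuki ∩ Gita: 09:00-11:15, 16:30-18:30, 18:45-19:00.
Dmitri ∩ Freya ∩ Yuki ∩ Gita ∩ Grace: 09:15-10:30, 16:45-18:30, 18:45-19:00.
Dmitri ∩ Freya ∩ Yuki ∩ Gita ∩ Grace ∩ Kavya: 09:15-10:30, 16:45-18:30, 18:45-19:00.
So the common availability across everyone is 09:15-10:30, 16:45-18:30, 18:45-19:00.
The longest is 16:45-18:30 at 105 minutes.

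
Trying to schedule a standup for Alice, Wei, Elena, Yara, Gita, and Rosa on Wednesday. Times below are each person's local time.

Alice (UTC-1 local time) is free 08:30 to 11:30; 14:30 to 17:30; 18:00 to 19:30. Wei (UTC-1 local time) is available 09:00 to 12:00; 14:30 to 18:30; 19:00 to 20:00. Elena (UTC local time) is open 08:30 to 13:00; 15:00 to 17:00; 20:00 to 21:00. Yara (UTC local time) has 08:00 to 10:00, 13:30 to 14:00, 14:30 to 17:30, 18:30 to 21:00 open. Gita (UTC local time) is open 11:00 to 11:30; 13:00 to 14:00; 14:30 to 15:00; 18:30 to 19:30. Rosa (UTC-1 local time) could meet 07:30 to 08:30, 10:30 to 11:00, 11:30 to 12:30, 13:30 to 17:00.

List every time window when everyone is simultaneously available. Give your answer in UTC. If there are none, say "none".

none

Alice in UTC: 09:30-12:30, 15:30-18:30, 19:00-20:30 (add 1h to convert from UTC-1).
Wei in UTC: 10:00-13:00, 15:30-19:30, 20:00-21:00 (add 1h to convert from UTC-1).
Elena in UTC: 08:30-13:00, 15:00-17:00, 20:00-21:00.
Yara in UTC: 08:00-10:00, 13:30-14:00, 14:30-17:30, 18:30-21:00.
Gita in UTC: 11:00-11:30, 13:00-14:00, 14:30-15:00, 18:30-19:30.
Rosa in UTC: 08:30-09:30, 11:30-12:00, 12:30-13:30, 14:30-18:00 (add 1h to convert from UTC-1).
Alice ∩ Wei: 10:00-12:30, 15:30-18:30, 19:00-19:30, 20:00-20:30.
Alice ∩ Wei ∩ Elena: 10:00-12:30, 15:30-17:00, 20:00-20:30.
Alice ∩ Wei ∩ Elena ∩ Yara: 15:30-17:00, 20:00-20:30.
Alice ∩ Wei ∩ Elena ∩ Yara ∩ Gita: ∅.
Alice ∩ Wei ∩ Elena ∩ Yara ∩ Gita ∩ Rosa: ∅.
There is no time when everyone is free.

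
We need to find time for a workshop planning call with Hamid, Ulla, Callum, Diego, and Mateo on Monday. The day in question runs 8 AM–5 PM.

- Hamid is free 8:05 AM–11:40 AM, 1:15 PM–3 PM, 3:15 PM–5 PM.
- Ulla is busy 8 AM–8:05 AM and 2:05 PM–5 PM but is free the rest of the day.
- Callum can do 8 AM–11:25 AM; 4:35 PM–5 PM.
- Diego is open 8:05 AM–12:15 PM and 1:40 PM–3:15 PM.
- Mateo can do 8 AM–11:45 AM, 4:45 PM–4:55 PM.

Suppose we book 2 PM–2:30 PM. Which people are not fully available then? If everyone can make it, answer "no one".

Callum, Mateo, Ulla

Hamid free: 08:05-11:40, 13:15-15:00, 15:15-17:00.
Ulla free: 08:05-14:05 (invert busy blocks within the working day).
Callum free: 08:00-11:25, 16:35-17:00.
Diego free: 08:05-12:15, 13:40-15:15.
Mateo free: 08:00-11:45, 16:45-16:55.
Hamid: free for 14:00-14:30. Ulla: not fully free for 14:00-14:30. Callum: not fully free for 14:00-14:30. Diego: free for 14:00-14:30. Mateo: not fully free for 14:00-14:30.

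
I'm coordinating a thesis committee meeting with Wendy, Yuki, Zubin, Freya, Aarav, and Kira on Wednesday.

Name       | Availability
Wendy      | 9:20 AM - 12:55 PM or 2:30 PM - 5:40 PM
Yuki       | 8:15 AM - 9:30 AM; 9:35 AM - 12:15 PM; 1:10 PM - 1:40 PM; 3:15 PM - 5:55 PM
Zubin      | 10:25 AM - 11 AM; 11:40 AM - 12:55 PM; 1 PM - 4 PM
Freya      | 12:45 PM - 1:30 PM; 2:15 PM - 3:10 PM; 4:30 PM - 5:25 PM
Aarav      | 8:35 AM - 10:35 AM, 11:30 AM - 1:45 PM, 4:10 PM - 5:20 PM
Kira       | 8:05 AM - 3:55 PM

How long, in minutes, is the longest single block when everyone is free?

0

Wendy ∩ Yuki: 09:20-09:30, 09:35-12:15, 15:15-17:40.
Wendy ∩ Yuki ∩ Zubin: 10:25-11:00, 11:40-12:15, 15:15-16:00.
Wendy ∩ Yuki ∩ Zubin ∩ Freya: ∅.
Wendy ∩ Yuki ∩ Zubin ∩ Freya ∩ Aarav: ∅.
Wendy ∩ Yuki ∩ Zubin ∩ Freya ∩ Aarav ∩ Kira: ∅.
There is no time when everyone is free.
No common window exists, so the longest block is 0 minutes.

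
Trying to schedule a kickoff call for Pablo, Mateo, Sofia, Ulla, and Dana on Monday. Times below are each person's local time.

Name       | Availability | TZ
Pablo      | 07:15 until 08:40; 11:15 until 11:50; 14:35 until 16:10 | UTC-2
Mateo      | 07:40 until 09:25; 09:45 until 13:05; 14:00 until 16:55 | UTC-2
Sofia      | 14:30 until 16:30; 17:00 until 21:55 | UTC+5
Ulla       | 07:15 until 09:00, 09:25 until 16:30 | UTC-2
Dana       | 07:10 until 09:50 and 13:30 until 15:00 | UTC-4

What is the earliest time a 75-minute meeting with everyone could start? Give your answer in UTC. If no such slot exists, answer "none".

Pablo in UTC: 09:15-10:40, 13:15-13:50, 16:35-18:10 (add 2h to convert from UTC-2).
Mateo in UTC: 09:40-11:25, 11:45-15:05, 16:00-18:55 (add 2h to convert from UTC-2).
Sofia in UTC: 09:30-11:30, 12:00-16:55 (subtract 5h to convert from UTC+5).
Ulla in UTC: 09:15-11:00, 11:25-18:30 (add 2h to convert from UTC-2).
Dana in UTC: 11:10-13:50, 17:30-19:00 (add 4h to convert from UTC-4).
Pablo ∩ Mateo: 09:40-10:40, 13:15-13:50, 16:35-18:10.
Pablo ∩ Mateo ∩ Sofia: 09:40-10:40, 13:15-13:50, 16:35-16:55.
Pablo ∩ Mateo ∩ Sofia ∩ Ulla: 09:40-10:40, 13:15-13:50, 16:35-16:55.
Pablo ∩ Mateo ∩ Sofia ∩ Ulla ∩ Dana: 13:15-13:50.
No common window is at least 75 minutes long.

none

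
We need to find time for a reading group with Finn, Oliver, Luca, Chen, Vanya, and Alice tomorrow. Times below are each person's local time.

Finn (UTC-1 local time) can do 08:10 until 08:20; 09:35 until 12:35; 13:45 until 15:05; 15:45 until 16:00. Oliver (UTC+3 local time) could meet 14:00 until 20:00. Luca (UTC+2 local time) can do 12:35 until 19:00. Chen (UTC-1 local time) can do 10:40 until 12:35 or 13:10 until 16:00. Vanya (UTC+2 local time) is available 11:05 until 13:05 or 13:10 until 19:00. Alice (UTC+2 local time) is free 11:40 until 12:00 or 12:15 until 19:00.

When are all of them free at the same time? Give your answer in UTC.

11:40-13:35, 14:45-16:05, 16:45-17:00

Finn in UTC: 09:10-09:20, 10:35-13:35, 14:45-16:05, 16:45-17:00 (add 1h to convert from UTC-1).
Oliver in UTC: 11:00-17:00 (subtract 3h to convert from UTC+3).
Luca in UTC: 10:35-17:00 (subtract 2h to convert from UTC+2).
Chen in UTC: 11:40-13:35, 14:10-17:00 (add 1h to convert from UTC-1).
Vanya in UTC: 09:05-11:05, 11:10-17:00 (subtract 2h to convert from UTC+2).
Alice in UTC: 09:40-10:00, 10:15-17:00 (subtract 2h to convert from UTC+2).
Finn ∩ Oliver: 11:00-13:35, 14:45-16:05, 16:45-17:00.
Finn ∩ Oliver ∩ Luca: 11:00-13:35, 14:45-16:05, 16:45-17:00.
Finn ∩ Oliver ∩ Luca ∩ Chen: 11:40-13:35, 14:45-16:05, 16:45-17:00.
Finn ∩ Oliver ∩ Luca ∩ Chen ∩ Vanya: 11:40-13:35, 14:45-16:05, 16:45-17:00.
Finn ∩ Oliver ∩ Luca ∩ Chen ∩ Vanya ∩ Alice: 11:40-13:35, 14:45-16:05, 16:45-17:00.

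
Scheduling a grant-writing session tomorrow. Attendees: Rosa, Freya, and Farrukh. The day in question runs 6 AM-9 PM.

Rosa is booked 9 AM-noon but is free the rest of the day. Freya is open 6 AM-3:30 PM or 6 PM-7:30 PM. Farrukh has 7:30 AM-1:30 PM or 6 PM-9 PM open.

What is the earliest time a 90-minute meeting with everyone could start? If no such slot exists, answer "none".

Rosa free: 06:00-09:00, 12:00-21:00 (invert busy blocks within the working day).
Freya free: 06:00-15:30, 18:00-19:30.
Farrukh free: 07:30-13:30, 18:00-21:00.
Rosa ∩ Freya: 06:00-09:00, 12:00-15:30, 18:00-19:30.
Rosa ∩ Freya ∩ Farrukh: 07:30-09:00, 12:00-13:30, 18:00-19:30.
The first common window of at least 90 minutes is 07:30-09:00, so the earliest start is 07:30.

07:30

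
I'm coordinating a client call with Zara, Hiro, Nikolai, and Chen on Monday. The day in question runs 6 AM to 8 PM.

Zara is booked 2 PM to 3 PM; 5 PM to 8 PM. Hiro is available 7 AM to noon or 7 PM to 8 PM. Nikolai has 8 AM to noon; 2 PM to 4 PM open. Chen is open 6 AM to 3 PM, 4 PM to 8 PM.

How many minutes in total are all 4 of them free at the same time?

Zara free: 06:00-14:00, 15:00-17:00 (invert busy blocks within the working day).
Hiro free: 07:00-12:00, 19:00-20:00.
Nikolai free: 08:00-12:00, 14:00-16:00.
Chen free: 06:00-15:00, 16:00-20:00.
Zara ∩ Hiro: 07:00-12:00.
Zara ∩ Hiro ∩ Nikolai: 08:00-12:00.
Zara ∩ Hiro ∩ Nikolai ∩ Chen: 08:00-12:00.
That's a single block of 240 minutes.

240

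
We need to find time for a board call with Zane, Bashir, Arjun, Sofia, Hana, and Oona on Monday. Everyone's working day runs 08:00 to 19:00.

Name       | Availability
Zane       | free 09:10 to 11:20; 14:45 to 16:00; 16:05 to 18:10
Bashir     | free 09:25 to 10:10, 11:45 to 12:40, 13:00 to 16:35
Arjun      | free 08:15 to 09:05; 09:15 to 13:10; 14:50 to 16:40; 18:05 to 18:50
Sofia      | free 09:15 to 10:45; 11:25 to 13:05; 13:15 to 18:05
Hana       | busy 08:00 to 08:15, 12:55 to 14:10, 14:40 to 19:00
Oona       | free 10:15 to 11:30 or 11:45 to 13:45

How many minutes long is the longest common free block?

Zane free: 09:10-11:20, 14:45-16:00, 16:05-18:10.
Bashir free: 09:25-10:10, 11:45-12:40, 13:00-16:35.
Arjun free: 08:15-09:05, 09:15-13:10, 14:50-16:40, 18:05-18:50.
Sofia free: 09:15-10:45, 11:25-13:05, 13:15-18:05.
Hana free: 08:15-12:55, 14:10-14:40 (invert busy blocks within the working day).
Oona free: 10:15-11:30, 11:45-13:45.
Zane ∩ Bashir: 09:25-10:10, 14:45-16:00, 16:05-16:35.
Zane ∩ Bashir ∩ Arjun: 09:25-10:10, 14:50-16:00, 16:05-16:35.
Zane ∩ Bashir ∩ Arjun ∩ Sofia: 09:25-10:10, 14:50-16:00, 16:05-16:35.
Zane ∩ Bashir ∩ Arjun ∩ Sofia ∩ Hana: 09:25-10:10.
Zane ∩ Bashir ∩ Arjun ∩ Sofia ∩ Hana ∩ Oona: ∅.
There is no time when everyone is free.
No common window exists, so the longest block is 0 minutes.

0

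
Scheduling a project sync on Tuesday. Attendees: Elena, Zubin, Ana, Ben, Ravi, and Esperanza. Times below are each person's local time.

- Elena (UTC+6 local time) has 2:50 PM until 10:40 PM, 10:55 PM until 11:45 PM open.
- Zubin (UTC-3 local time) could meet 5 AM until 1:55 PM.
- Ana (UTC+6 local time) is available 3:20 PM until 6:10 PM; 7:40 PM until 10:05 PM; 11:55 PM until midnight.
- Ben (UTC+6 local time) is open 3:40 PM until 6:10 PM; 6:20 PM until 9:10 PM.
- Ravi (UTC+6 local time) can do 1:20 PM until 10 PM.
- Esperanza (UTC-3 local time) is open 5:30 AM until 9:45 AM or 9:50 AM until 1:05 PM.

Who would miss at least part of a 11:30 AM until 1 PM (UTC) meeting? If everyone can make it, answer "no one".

Ana, Ben, Esperanza

Elena in UTC: 08:50-16:40, 16:55-17:45 (subtract 6h to convert from UTC+6).
Zubin in UTC: 08:00-16:55 (add 3h to convert from UTC-3).
Ana in UTC: 09:20-12:10, 13:40-16:05, 17:55-18:00 (subtract 6h to convert from UTC+6).
Ben in UTC: 09:40-12:10, 12:20-15:10 (subtract 6h to convert from UTC+6).
Ravi in UTC: 07:20-16:00 (subtract 6h to convert from UTC+6).
Esperanza in UTC: 08:30-12:45, 12:50-16:05 (add 3h to convert from UTC-3).
Elena: free for 11:30-13:00. Zubin: free for 11:30-13:00. Ana: not fully free for 11:30-13:00. Ben: not fully free for 11:30-13:00. Ravi: free for 11:30-13:00. Esperanza: not fully free for 11:30-13:00.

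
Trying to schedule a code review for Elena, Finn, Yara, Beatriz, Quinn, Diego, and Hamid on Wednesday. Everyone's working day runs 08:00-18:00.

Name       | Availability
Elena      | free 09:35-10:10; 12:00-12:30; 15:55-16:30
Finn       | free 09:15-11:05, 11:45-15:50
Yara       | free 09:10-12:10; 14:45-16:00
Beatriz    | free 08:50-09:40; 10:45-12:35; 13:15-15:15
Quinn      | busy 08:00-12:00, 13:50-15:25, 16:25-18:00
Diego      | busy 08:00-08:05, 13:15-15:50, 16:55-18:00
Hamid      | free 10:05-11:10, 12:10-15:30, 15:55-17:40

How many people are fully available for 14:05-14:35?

Elena free: 09:35-10:10, 12:00-12:30, 15:55-16:30.
Finn free: 09:15-11:05, 11:45-15:50.
Yara free: 09:10-12:10, 14:45-16:00.
Beatriz free: 08:50-09:40, 10:45-12:35, 13:15-15:15.
Quinn free: 12:00-13:50, 15:25-16:25 (invert busy blocks within the working day).
Diego free: 08:05-13:15, 15:50-16:55 (invert busy blocks within the working day).
Hamid free: 10:05-11:10, 12:10-15:30, 15:55-17:40.
Finn, Beatriz, and Hamid can make the full 14:05-14:35 slot — that's 3.

3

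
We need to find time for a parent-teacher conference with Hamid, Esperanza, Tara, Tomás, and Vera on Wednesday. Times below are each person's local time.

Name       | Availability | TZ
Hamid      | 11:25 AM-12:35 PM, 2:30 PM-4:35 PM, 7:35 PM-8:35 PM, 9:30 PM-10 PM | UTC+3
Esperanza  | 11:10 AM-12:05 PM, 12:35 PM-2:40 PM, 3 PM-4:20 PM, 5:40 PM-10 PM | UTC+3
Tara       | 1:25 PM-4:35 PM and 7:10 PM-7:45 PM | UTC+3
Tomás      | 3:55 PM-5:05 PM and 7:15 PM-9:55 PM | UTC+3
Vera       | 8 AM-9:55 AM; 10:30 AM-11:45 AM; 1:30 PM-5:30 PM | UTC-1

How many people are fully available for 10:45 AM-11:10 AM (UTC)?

2

Hamid in UTC: 08:25-09:35, 11:30-13:35, 16:35-17:35, 18:30-19:00 (subtract 3h to convert from UTC+3).
Esperanza in UTC: 08:10-09:05, 09:35-11:40, 12:00-13:20, 14:40-19:00 (subtract 3h to convert from UTC+3).
Tara in UTC: 10:25-13:35, 16:10-16:45 (subtract 3h to convert from UTC+3).
Tomás in UTC: 12:55-14:05, 16:15-18:55 (subtract 3h to convert from UTC+3).
Vera in UTC: 09:00-10:55, 11:30-12:45, 14:30-18:30 (add 1h to convert from UTC-1).
Esperanza and Tara can make the full 10:45-11:10 slot — that's 2.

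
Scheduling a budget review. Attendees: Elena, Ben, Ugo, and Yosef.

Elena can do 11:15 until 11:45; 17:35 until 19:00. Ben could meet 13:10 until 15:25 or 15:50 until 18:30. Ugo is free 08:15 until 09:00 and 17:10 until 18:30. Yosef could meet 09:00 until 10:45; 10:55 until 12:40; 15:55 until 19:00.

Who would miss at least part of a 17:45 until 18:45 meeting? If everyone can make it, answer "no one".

Ben, Ugo

Elena: free for 17:45-18:45. Ben: not fully free for 17:45-18:45. Ugo: not fully free for 17:45-18:45. Yosef: free for 17:45-18:45.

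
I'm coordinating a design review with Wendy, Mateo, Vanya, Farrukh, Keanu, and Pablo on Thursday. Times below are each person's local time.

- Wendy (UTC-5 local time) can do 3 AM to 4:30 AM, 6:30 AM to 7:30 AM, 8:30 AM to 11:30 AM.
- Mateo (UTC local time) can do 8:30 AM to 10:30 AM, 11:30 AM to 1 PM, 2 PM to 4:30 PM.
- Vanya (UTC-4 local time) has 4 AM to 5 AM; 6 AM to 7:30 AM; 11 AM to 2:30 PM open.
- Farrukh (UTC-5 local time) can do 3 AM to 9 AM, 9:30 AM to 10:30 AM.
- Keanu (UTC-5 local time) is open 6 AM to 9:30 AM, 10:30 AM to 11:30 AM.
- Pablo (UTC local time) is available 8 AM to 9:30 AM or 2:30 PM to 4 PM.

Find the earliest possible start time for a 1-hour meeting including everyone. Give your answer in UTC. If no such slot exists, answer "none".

Wendy in UTC: 08:00-09:30, 11:30-12:30, 13:30-16:30 (add 5h to convert from UTC-5).
Mateo in UTC: 08:30-10:30, 11:30-13:00, 14:00-16:30.
Vanya in UTC: 08:00-09:00, 10:00-11:30, 15:00-18:30 (add 4h to convert from UTC-4).
Farrukh in UTC: 08:00-14:00, 14:30-15:30 (add 5h to convert from UTC-5).
Keanu in UTC: 11:00-14:30, 15:30-16:30 (add 5h to convert from UTC-5).
Pablo in UTC: 08:00-09:30, 14:30-16:00.
Wendy ∩ Mateo: 08:30-09:30, 11:30-12:30, 14:00-16:30.
Wendy ∩ Mateo ∩ Vanya: 08:30-09:00, 15:00-16:30.
Wendy ∩ Mateo ∩ Vanya ∩ Farrukh: 08:30-09:00, 15:00-15:30.
Wendy ∩ Mateo ∩ Vanya ∩ Farrukh ∩ Keanu: ∅.
Wendy ∩ Mateo ∩ Vanya ∩ Farrukh ∩ Keanu ∩ Pablo: ∅.
There is no time when everyone is free.
No common window is at least 60 minutes long.

none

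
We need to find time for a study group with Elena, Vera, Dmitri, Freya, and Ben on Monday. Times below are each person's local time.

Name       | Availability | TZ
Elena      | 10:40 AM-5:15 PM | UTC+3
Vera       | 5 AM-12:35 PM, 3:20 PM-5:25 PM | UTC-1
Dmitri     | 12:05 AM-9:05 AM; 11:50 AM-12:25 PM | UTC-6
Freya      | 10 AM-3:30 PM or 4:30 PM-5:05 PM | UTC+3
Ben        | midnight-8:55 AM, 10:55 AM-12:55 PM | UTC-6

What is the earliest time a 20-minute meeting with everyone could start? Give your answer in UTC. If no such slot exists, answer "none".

Elena in UTC: 07:40-14:15 (subtract 3h to convert from UTC+3).
Vera in UTC: 06:00-13:35, 16:20-18:25 (add 1h to convert from UTC-1).
Dmitri in UTC: 06:05-15:05, 17:50-18:25 (add 6h to convert from UTC-6).
Freya in UTC: 07:00-12:30, 13:30-14:05 (subtract 3h to convert from UTC+3).
Ben in UTC: 06:00-14:55, 16:55-18:55 (add 6h to convert from UTC-6).
Elena ∩ Vera: 07:40-13:35.
Elena ∩ Vera ∩ Dmitri: 07:40-13:35.
Elena ∩ Vera ∩ Dmitri ∩ Freya: 07:40-12:30, 13:30-13:35.
Elena ∩ Vera ∩ Dmitri ∩ Freya ∩ Ben: 07:40-12:30, 13:30-13:35.
The first common window of at least 20 minutes is 07:40-12:30, so the earliest start is 07:40.

07:40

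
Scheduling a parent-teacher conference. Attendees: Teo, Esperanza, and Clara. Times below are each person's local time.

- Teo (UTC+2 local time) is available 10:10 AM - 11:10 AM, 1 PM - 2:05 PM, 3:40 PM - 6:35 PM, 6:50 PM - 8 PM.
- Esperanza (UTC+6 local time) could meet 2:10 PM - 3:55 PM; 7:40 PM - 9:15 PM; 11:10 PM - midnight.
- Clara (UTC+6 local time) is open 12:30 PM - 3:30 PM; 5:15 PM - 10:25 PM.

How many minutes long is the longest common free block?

Teo in UTC: 08:10-09:10, 11:00-12:05, 13:40-16:35, 16:50-18:00 (subtract 2h to convert from UTC+2).
Esperanza in UTC: 08:10-09:55, 13:40-15:15, 17:10-18:00 (subtract 6h to convert from UTC+6).
Clara in UTC: 06:30-09:30, 11:15-16:25 (subtract 6h to convert from UTC+6).
Teo ∩ Esperanza: 08:10-09:10, 13:40-15:15, 17:10-18:00.
Teo ∩ Esperanza ∩ Clara: 08:10-09:10, 13:40-15:15.
The longest is 13:40-15:15 at 95 minutes.

95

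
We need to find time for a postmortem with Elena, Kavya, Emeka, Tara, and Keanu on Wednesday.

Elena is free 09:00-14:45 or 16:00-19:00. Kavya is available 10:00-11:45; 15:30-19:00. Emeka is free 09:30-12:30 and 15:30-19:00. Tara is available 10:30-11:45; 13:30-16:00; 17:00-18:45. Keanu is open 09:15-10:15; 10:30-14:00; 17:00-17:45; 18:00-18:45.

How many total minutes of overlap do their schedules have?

165

Elena ∩ Kavya: 10:00-11:45, 16:00-19:00.
Elena ∩ Kavya ∩ Emeka: 10:00-11:45, 16:00-19:00.
Elena ∩ Kavya ∩ Emeka ∩ Tara: 10:30-11:45, 17:00-18:45.
Elena ∩ Kavya ∩ Emeka ∩ Tara ∩ Keanu: 10:30-11:45, 17:00-17:45, 18:00-18:45.
Those are the intersection windows.
Summing the common windows: 75 + 45 + 45 = 165 minutes.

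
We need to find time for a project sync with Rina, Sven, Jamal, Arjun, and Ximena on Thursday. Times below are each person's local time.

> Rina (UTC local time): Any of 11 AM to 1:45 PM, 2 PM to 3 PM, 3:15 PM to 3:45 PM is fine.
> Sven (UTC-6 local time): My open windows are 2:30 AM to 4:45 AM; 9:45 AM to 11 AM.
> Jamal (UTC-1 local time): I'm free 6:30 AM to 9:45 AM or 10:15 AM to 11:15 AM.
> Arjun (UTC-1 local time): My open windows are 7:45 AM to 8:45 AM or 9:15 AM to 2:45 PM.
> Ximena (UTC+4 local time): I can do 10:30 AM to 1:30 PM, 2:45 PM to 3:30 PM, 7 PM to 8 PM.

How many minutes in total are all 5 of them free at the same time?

0

Rina in UTC: 11:00-13:45, 14:00-15:00, 15:15-15:45.
Sven in UTC: 08:30-10:45, 15:45-17:00 (add 6h to convert from UTC-6).
Jamal in UTC: 07:30-10:45, 11:15-12:15 (add 1h to convert from UTC-1).
Arjun in UTC: 08:45-09:45, 10:15-15:45 (add 1h to convert from UTC-1).
Ximena in UTC: 06:30-09:30, 10:45-11:30, 15:00-16:00 (subtract 4h to convert from UTC+4).
Rina ∩ Sven: ∅.
Rina ∩ Sven ∩ Jamal: ∅.
Rina ∩ Sven ∩ Jamal ∩ Arjun: ∅.
Rina ∩ Sven ∩ Jamal ∩ Arjun ∩ Ximena: ∅.
There is no time when everyone is free.
There is no common window, so the total is 0 minutes.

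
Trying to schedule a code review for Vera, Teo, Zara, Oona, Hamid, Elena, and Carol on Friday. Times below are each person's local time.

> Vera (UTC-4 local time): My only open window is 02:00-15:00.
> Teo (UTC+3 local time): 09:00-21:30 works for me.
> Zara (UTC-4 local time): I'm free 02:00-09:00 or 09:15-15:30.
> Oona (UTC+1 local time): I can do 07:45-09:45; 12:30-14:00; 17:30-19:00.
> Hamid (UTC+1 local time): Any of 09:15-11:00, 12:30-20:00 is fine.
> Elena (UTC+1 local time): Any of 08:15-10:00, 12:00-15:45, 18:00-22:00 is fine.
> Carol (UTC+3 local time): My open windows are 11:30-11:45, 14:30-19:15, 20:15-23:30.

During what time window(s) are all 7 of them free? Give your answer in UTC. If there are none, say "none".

Vera in UTC: 06:00-19:00 (add 4h to convert from UTC-4).
Teo in UTC: 06:00-18:30 (subtract 3h to convert from UTC+3).
Zara in UTC: 06:00-13:00, 13:15-19:30 (add 4h to convert from UTC-4).
Oona in UTC: 06:45-08:45, 11:30-13:00, 16:30-18:00 (subtract 1h to convert from UTC+1).
Hamid in UTC: 08:15-10:00, 11:30-19:00 (subtract 1h to convert from UTC+1).
Elena in UTC: 07:15-09:00, 11:00-14:45, 17:00-21:00 (subtract 1h to convert from UTC+1).
Carol in UTC: 08:30-08:45, 11:30-16:15, 17:15-20:30 (subtract 3h to convert from UTC+3).
Vera ∩ Teo: 06:00-18:30.
Vera ∩ Teo ∩ Zara: 06:00-13:00, 13:15-18:30.
Vera ∩ Teo ∩ Zara ∩ Oona: 06:45-08:45, 11:30-13:00, 16:30-18:00.
Vera ∩ Teo ∩ Zara ∩ Oona ∩ Hamid: 08:15-08:45, 11:30-13:00, 16:30-18:00.
Vera ∩ Teo ∩ Zara ∩ Oona ∩ Hamid ∩ Elena: 08:15-08:45, 11:30-13:00, 17:00-18:00.
Vera ∩ Teo ∩ Zara ∩ Oona ∩ Hamid ∩ Elena ∩ Carol: 08:30-08:45, 11:30-13:00, 17:15-18:00.
Those are the intersection windows.

08:30-08:45, 11:30-13:00, 17:15-18:00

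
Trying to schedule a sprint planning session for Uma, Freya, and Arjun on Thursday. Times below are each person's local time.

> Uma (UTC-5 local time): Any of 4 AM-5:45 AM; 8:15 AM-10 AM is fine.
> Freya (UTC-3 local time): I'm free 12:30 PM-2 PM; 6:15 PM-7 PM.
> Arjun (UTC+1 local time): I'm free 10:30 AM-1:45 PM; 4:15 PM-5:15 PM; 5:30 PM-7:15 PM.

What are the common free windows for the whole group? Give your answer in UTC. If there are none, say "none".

none

Uma in UTC: 09:00-10:45, 13:15-15:00 (add 5h to convert from UTC-5).
Freya in UTC: 15:30-17:00, 21:15-22:00 (add 3h to convert from UTC-3).
Arjun in UTC: 09:30-12:45, 15:15-16:15, 16:30-18:15 (subtract 1h to convert from UTC+1).
Uma ∩ Freya: ∅.
Uma ∩ Freya ∩ Arjun: ∅.
There is no time when everyone is free.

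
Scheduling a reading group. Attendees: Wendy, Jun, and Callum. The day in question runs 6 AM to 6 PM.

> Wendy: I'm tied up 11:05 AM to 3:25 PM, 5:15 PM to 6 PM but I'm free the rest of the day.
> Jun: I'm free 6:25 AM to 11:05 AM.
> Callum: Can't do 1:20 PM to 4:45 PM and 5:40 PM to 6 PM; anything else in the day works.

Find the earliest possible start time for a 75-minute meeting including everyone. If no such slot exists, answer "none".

06:25

Wendy free: 06:00-11:05, 15:25-17:15 (invert busy blocks within the working day).
Jun free: 06:25-11:05.
Callum free: 06:00-13:20, 16:45-17:40 (invert busy blocks within the working day).
Wendy ∩ Jun: 06:25-11:05.
Wendy ∩ Jun ∩ Callum: 06:25-11:05.
The first common window of at least 75 minutes is 06:25-11:05, so the earliest start is 06:25.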